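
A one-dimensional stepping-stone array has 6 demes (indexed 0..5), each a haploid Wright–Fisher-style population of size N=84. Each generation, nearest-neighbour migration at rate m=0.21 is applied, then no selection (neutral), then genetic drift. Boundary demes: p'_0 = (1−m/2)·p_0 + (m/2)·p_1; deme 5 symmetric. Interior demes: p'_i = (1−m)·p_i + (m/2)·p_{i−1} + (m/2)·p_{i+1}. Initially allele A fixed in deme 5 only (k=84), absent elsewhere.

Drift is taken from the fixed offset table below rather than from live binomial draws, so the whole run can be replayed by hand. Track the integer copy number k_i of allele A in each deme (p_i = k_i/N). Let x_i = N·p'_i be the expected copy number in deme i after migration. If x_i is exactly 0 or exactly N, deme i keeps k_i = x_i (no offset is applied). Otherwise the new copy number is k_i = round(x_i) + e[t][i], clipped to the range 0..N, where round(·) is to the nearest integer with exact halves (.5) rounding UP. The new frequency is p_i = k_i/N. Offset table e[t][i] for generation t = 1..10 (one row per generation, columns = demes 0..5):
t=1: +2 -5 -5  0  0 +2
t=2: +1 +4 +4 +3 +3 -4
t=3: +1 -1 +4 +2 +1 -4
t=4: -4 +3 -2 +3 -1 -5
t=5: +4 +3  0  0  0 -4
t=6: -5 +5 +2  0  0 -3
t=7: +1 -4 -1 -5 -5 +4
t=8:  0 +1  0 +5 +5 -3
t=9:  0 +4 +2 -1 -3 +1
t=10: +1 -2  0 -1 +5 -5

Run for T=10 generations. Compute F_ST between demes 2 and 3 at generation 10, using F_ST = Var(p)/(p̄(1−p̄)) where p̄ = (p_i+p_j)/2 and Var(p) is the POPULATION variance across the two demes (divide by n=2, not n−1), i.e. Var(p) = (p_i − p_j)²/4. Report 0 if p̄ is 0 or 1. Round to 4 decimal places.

t=0: k=[0 0 0 0 0 84]
t=1: x=[0.0000 0.0000 0.0000 0.0000 8.8200 75.1800] k=[0 0 0 0 9 77]
t=2: x=[0.0000 0.0000 0.0000 0.9450 15.1950 69.8600] k=[0 0 0 4 18 66]
t=3: x=[0.0000 0.0000 0.4200 5.0500 21.5700 60.9600] k=[0 0 4 7 23 57]
t=4: x=[0.0000 0.4200 3.8950 8.3650 24.8900 53.4300] k=[0 3 2 11 24 48]
t=5: x=[0.3150 2.5800 3.0500 11.4200 25.1550 45.4800] k=[4 6 3 11 25 41]
t=6: x=[4.2100 5.4750 4.1550 11.6300 25.2100 39.3200] k=[0 10 6 12 25 36]
t=7: x=[1.0500 8.5300 7.0500 12.7350 24.7900 34.8450] k=[2 5 6 8 20 39]
t=8: x=[2.3150 4.7900 6.1050 9.0500 20.7350 37.0050] k=[2 6 6 14 26 34]
t=9: x=[2.4200 5.5800 6.8400 14.4200 25.5800 33.1600] k=[2 10 9 13 23 34]
t=10: x=[2.8400 9.0550 9.5250 13.6300 23.1050 32.8450] k=[4 7 10 13 28 28]

0.0027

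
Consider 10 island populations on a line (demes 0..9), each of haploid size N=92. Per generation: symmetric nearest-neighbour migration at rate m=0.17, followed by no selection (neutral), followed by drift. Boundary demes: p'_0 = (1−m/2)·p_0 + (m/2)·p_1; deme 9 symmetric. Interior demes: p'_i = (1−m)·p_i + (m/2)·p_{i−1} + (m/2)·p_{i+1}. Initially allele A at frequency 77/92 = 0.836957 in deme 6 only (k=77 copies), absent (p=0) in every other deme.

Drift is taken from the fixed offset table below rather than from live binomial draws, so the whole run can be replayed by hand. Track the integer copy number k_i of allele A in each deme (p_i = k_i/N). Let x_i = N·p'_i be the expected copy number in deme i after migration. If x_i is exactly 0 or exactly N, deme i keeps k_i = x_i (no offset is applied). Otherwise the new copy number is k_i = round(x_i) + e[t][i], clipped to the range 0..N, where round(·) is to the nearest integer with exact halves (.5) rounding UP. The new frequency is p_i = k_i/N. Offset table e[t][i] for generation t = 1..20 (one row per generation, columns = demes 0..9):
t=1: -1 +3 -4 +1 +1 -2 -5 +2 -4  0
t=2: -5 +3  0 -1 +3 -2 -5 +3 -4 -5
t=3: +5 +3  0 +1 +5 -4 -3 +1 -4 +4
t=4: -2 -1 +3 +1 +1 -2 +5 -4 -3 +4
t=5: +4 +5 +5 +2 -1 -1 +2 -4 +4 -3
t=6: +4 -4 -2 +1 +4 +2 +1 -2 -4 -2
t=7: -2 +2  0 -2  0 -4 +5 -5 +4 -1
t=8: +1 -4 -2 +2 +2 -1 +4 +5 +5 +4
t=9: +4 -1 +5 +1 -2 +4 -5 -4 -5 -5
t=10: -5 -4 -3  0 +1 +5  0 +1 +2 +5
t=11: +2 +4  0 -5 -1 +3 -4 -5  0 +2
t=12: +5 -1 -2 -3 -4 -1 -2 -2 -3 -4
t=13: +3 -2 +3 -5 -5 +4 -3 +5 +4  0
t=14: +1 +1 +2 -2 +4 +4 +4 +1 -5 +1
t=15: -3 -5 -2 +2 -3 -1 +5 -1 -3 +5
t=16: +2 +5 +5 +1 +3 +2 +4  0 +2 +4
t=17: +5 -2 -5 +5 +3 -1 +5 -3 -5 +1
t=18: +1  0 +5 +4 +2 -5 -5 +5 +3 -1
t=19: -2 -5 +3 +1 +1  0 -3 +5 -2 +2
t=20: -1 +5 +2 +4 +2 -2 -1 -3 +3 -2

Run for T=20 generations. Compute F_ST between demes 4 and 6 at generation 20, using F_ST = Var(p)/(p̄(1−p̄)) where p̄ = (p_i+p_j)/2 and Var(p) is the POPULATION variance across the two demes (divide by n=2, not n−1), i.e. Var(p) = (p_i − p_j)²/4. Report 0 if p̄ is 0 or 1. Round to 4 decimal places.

t=0: k=[0 0 0 0 0 0 77 0 0 0]
t=1: x=[0.0000 0.0000 0.0000 0.0000 0.0000 6.5450 63.9100 6.5450 0.0000 0.0000] k=[0 0 0 0 0 5 59 9 0 0]
t=2: x=[0.0000 0.0000 0.0000 0.0000 0.4250 9.1650 50.1600 12.4850 0.7650 0.0000] k=[0 0 0 0 3 7 45 15 0 0]
t=3: x=[0.0000 0.0000 0.0000 0.2550 3.0850 9.8900 39.2200 16.2750 1.2750 0.0000] k=[0 0 0 1 8 6 36 17 0 0]
t=4: x=[0.0000 0.0000 0.0850 1.5100 7.2350 8.7200 31.8350 17.1700 1.4450 0.0000] k=[0 0 3 3 8 7 37 13 0 0]
t=5: x=[0.0000 0.2550 2.7450 3.4250 7.4900 9.6350 32.4100 13.9350 1.1050 0.0000] k=[0 5 8 5 6 9 34 10 5 0]
t=6: x=[0.4250 4.8300 7.4900 5.3400 6.1700 10.8700 29.8350 11.6150 5.0000 0.4250] k=[4 1 5 6 10 13 31 10 1 0]
t=7: x=[3.7450 1.5950 4.7450 6.2550 9.9150 14.2750 27.6850 11.0200 1.6800 0.0850] k=[2 4 5 4 10 10 33 6 6 0]
t=8: x=[2.1700 3.9150 4.8300 4.5950 9.4900 11.9550 28.7500 8.2950 5.4900 0.5100] k=[3 0 3 7 11 11 33 13 10 5]
t=9: x=[2.7450 0.5100 3.0850 7.0000 10.6600 12.8700 29.4300 14.4450 9.8300 5.4250] k=[7 0 8 8 9 17 24 10 5 0]
t=10: x=[6.4050 1.2750 7.3200 8.0850 9.5950 16.9150 22.2150 10.7650 5.0000 0.4250] k=[1 0 4 8 11 22 22 12 7 5]
t=11: x=[0.9150 0.4250 4.0000 7.9150 11.6800 21.0650 21.1500 12.4250 7.2550 5.1700] k=[3 4 4 3 11 24 17 7 7 7]
t=12: x=[3.0850 3.9150 3.9150 3.7650 11.4250 22.3000 16.7450 7.8500 7.0000 7.0000] k=[8 3 2 1 7 21 15 6 4 3]
t=13: x=[7.5750 3.3400 2.0000 1.5950 7.6800 19.3000 14.7450 6.5950 4.0850 3.0850] k=[11 1 5 0 3 23 12 12 8 3]
t=14: x=[10.1500 2.1900 4.2350 0.6800 4.4450 20.3650 12.9350 11.6600 7.9150 3.4250] k=[11 3 6 0 8 24 17 13 3 4]
t=15: x=[10.3200 3.9350 5.2350 1.1900 8.6800 22.0450 17.2550 12.4900 3.9350 3.9150] k=[7 0 3 3 6 21 22 11 1 9]
t=16: x=[6.4050 0.8500 2.7450 3.2550 7.0200 19.8100 20.9800 11.0850 2.5300 8.3200] k=[8 6 8 4 10 22 25 11 5 12]
t=17: x=[7.8300 6.3400 7.4900 4.8500 10.5100 21.2350 23.5550 11.6800 6.1050 11.4050] k=[13 4 2 10 14 20 29 9 1 12]
t=18: x=[12.2350 4.5950 2.8500 9.6600 14.1700 20.2550 26.5350 10.0200 2.6150 11.0650] k=[13 5 8 14 16 15 22 15 6 10]
t=19: x=[12.3200 5.9350 8.2550 13.6600 15.7450 15.6800 20.8100 14.8300 7.1050 9.6600] k=[10 1 11 15 17 16 18 20 5 12]
t=20: x=[9.2350 2.6150 10.4900 14.8300 16.7450 16.2550 18.0000 18.5550 6.8700 11.4050] k=[8 8 12 19 19 14 17 16 10 9]

0.0008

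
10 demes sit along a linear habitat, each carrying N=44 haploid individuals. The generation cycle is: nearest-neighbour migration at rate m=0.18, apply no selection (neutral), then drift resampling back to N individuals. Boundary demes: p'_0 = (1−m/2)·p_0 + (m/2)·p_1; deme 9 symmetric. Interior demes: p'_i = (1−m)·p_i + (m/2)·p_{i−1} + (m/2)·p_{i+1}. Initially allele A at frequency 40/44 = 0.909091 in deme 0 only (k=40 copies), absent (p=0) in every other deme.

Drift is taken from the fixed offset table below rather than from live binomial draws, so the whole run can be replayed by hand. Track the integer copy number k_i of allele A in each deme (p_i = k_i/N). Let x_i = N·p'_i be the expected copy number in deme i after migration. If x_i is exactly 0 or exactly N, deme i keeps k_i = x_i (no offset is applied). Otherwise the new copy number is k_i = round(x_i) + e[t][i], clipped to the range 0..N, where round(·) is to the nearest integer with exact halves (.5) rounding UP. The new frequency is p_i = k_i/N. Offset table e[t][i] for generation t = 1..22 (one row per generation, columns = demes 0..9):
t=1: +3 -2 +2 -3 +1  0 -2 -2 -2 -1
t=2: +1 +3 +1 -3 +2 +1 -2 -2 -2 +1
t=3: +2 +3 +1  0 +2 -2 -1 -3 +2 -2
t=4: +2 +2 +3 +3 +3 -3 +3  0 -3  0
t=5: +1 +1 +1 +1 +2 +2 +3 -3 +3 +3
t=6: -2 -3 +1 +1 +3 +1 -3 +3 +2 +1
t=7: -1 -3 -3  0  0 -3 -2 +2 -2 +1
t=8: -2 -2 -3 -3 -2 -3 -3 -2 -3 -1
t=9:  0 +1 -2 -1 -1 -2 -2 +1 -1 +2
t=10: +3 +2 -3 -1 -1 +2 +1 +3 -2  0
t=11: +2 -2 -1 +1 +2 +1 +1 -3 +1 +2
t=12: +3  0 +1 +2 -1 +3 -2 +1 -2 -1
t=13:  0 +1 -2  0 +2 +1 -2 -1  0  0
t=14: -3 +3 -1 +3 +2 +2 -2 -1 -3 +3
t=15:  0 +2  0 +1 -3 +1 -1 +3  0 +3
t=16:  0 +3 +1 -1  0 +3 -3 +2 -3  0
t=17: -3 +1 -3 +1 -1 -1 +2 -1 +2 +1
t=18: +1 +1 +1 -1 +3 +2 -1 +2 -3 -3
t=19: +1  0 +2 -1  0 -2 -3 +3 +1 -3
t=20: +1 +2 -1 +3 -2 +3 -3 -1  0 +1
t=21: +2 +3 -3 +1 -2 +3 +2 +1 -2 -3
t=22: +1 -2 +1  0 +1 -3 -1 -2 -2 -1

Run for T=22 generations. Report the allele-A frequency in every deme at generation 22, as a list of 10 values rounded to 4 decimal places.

[0.6136, 0.4545, 0.2273, 0.1818, 0.1364, 0.1364, 0.0682, 0.0455, 0.0000, 0.0000]

t=0: k=[40 0 0 0 0 0 0 0 0 0]
t=1: x=[36.4000 3.6000 0.0000 0.0000 0.0000 0.0000 0.0000 0.0000 0.0000 0.0000] k=[39 2 0 0 0 0 0 0 0 0]
t=2: x=[35.6700 5.1500 0.1800 0.0000 0.0000 0.0000 0.0000 0.0000 0.0000 0.0000] k=[37 8 1 0 0 0 0 0 0 0]
t=3: x=[34.3900 9.9800 1.5400 0.0900 0.0000 0.0000 0.0000 0.0000 0.0000 0.0000] k=[36 13 3 0 0 0 0 0 0 0]
t=4: x=[33.9300 14.1700 3.6300 0.2700 0.0000 0.0000 0.0000 0.0000 0.0000 0.0000] k=[36 16 7 3 0 0 0 0 0 0]
t=5: x=[34.2000 16.9900 7.4500 3.0900 0.2700 0.0000 0.0000 0.0000 0.0000 0.0000] k=[35 18 8 4 2 0 0 0 0 0]
t=6: x=[33.4700 18.6300 8.5400 4.1800 2.0000 0.1800 0.0000 0.0000 0.0000 0.0000] k=[31 16 10 5 5 1 0 0 0 0]
t=7: x=[29.6500 16.8100 10.0900 5.4500 4.6400 1.2700 0.0900 0.0000 0.0000 0.0000] k=[29 14 7 5 5 0 0 0 0 0]
t=8: x=[27.6500 14.7200 7.4500 5.1800 4.5500 0.4500 0.0000 0.0000 0.0000 0.0000] k=[26 13 4 2 3 0 0 0 0 0]
t=9: x=[24.8300 13.3600 4.6300 2.2700 2.6400 0.2700 0.0000 0.0000 0.0000 0.0000] k=[25 14 3 1 2 0 0 0 0 0]
t=10: x=[24.0100 14.0000 3.8100 1.2700 1.7300 0.1800 0.0000 0.0000 0.0000 0.0000] k=[27 16 1 0 1 2 0 0 0 0]
t=11: x=[26.0100 15.6400 2.2600 0.1800 1.0000 1.7300 0.1800 0.0000 0.0000 0.0000] k=[28 14 1 1 3 3 1 0 0 0]
t=12: x=[26.7400 14.0900 2.1700 1.1800 2.8200 2.8200 1.0900 0.0900 0.0000 0.0000] k=[30 14 3 3 2 6 0 1 0 0]
t=13: x=[28.5600 14.4500 3.9900 2.9100 2.4500 5.1000 0.6300 0.8200 0.0900 0.0000] k=[29 15 2 3 4 6 0 0 0 0]
t=14: x=[27.7400 15.0900 3.2600 3.0000 4.0900 5.2800 0.5400 0.0000 0.0000 0.0000] k=[25 18 2 6 6 7 0 0 0 0]
t=15: x=[24.3700 17.1900 3.8000 5.6400 6.0900 6.2800 0.6300 0.0000 0.0000 0.0000] k=[24 19 4 7 3 7 0 0 0 0]
t=16: x=[23.5500 18.1000 5.6200 6.3700 3.7200 6.0100 0.6300 0.0000 0.0000 0.0000] k=[24 21 7 5 4 9 0 0 0 0]
t=17: x=[23.7300 20.0100 8.0800 5.0900 4.5400 7.7400 0.8100 0.0000 0.0000 0.0000] k=[21 21 5 6 4 7 3 0 0 0]
t=18: x=[21.0000 19.5600 6.5300 5.7300 4.4500 6.3700 3.0900 0.2700 0.0000 0.0000] k=[22 21 8 5 7 8 2 2 0 0]
t=19: x=[21.9100 19.9200 8.9000 5.4500 6.9100 7.3700 2.5400 1.8200 0.1800 0.0000] k=[23 20 11 4 7 5 0 5 1 0]
t=20: x=[22.7300 19.4600 11.1800 4.9000 6.5500 4.7300 0.9000 4.1900 1.2700 0.0900] k=[24 21 10 8 5 8 0 3 1 1]
t=21: x=[23.7300 20.2800 10.8100 7.9100 5.5400 7.0100 0.9900 2.5500 1.1800 1.0000] k=[26 23 8 9 4 10 3 4 0 0]
t=22: x=[25.7300 21.9200 9.4400 8.4600 4.9900 8.8300 3.7200 3.5500 0.3600 0.0000] k=[27 20 10 8 6 6 3 2 0 0]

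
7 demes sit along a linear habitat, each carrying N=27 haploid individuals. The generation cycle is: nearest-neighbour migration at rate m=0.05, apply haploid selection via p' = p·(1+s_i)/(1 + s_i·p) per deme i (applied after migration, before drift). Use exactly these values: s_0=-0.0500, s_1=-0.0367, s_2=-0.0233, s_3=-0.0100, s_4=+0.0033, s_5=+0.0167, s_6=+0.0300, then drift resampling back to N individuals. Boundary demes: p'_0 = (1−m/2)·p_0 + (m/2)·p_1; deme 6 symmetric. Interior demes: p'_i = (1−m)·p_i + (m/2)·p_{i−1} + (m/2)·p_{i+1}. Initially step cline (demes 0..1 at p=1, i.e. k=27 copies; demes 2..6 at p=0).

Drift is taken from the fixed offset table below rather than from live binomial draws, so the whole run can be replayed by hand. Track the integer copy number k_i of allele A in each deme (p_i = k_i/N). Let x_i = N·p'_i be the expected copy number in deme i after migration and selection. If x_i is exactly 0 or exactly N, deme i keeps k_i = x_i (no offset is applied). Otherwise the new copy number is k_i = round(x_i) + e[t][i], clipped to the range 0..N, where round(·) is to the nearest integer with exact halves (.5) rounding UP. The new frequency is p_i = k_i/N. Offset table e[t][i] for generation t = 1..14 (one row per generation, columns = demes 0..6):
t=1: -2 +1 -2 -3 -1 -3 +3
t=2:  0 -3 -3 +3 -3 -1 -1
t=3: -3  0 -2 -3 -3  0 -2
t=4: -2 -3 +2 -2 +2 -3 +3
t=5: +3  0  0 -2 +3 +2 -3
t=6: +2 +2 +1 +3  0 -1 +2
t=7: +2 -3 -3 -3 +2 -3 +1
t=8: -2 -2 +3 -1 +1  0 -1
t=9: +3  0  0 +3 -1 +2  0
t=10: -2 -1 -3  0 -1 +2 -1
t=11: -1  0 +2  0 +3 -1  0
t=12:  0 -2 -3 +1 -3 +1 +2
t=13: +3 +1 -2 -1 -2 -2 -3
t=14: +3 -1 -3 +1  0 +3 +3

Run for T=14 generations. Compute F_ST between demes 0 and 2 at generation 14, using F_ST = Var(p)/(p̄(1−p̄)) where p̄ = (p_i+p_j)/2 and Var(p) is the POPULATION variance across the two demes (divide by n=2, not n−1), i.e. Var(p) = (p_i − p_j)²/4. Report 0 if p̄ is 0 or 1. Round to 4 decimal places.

1.0000

t=0: k=[27 27 0 0 0 0 0]
t=1: x=[27.0000 26.3000 0.6597 0.0000 0.0000 0.0000 0.0000] k=[27 27 0 0 0 0 0]
t=2: x=[27.0000 26.3000 0.6597 0.0000 0.0000 0.0000 0.0000] k=[27 23 0 0 0 0 0]
t=3: x=[26.8948 22.3837 0.5619 0.0000 0.0000 0.0000 0.0000] k=[24 22 0 0 0 0 0]
t=4: x=[23.8084 21.3344 0.5374 0.0000 0.0000 0.0000 0.0000] k=[22 18 3 0 0 0 0]
t=5: x=[21.6844 17.4960 3.2323 0.0743 0.0000 0.0000 0.0000] k=[25 17 3 0 0 0 0]
t=6: x=[24.6941 16.6121 3.2078 0.0743 0.0000 0.0000 0.0000] k=[27 19 4 3 0 0 0]
t=7: x=[26.7896 18.6103 4.2647 2.9237 0.0752 0.0000 0.0000] k=[27 16 1 0 2 0 0]
t=8: x=[26.7107 15.6548 1.3201 0.0743 1.9058 0.0508 0.0000] k=[25 14 4 0 3 0 0]
t=9: x=[24.6158 13.7728 4.0679 0.1733 2.8584 0.0762 0.0000] k=[27 14 4 3 2 2 0]
t=10: x=[26.6581 13.8229 4.1417 2.9733 2.0312 1.9802 0.0515] k=[25 13 1 3 1 4 0]
t=11: x=[24.5898 12.7482 1.3201 2.8741 1.1286 3.8797 0.1030] k=[24 13 3 3 4 3 0]
t=12: x=[23.5745 12.7731 3.1832 2.9981 3.9611 2.9938 0.0772] k=[24 11 0 4 1 4 2]
t=13: x=[23.5225 10.8068 0.3664 3.7921 1.1536 3.9303 2.1067] k=[27 12 0 3 0 2 0]
t=14: x=[26.6056 11.8259 0.3664 2.8245 0.1254 1.9295 0.0515] k=[27 11 0 4 0 5 3]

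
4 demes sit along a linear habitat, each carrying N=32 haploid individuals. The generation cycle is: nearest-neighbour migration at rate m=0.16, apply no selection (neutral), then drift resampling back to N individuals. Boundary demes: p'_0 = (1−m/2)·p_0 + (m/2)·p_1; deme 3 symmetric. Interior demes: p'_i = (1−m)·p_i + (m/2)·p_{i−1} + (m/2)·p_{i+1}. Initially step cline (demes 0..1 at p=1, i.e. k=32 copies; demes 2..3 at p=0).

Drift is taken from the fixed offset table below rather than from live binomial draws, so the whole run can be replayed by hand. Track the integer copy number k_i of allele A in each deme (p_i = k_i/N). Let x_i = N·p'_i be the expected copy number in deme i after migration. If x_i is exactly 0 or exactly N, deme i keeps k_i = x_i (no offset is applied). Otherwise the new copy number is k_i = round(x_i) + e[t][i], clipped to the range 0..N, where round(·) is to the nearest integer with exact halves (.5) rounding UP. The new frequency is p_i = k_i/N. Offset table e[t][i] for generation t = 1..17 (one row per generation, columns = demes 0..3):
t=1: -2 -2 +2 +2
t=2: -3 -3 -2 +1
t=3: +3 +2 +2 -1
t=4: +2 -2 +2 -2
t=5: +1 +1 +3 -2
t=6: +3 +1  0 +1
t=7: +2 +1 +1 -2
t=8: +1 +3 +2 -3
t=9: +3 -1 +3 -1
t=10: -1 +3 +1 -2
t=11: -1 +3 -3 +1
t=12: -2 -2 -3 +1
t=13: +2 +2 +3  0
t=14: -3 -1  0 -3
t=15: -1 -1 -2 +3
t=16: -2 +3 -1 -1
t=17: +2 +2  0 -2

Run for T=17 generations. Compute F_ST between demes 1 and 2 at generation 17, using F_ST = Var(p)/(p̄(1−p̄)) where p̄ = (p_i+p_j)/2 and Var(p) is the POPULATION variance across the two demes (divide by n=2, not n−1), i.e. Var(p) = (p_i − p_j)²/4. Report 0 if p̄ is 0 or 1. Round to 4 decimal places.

0.2121

t=0: k=[32 32 0 0]
t=1: x=[32.0000 29.4400 2.5600 0.0000] k=[32 27 5 0]
t=2: x=[31.6000 25.6400 6.3600 0.4000] k=[29 23 4 1]
t=3: x=[28.5200 21.9600 5.2800 1.2400] k=[32 24 7 0]
t=4: x=[31.3600 23.2800 7.8000 0.5600] k=[32 21 10 0]
t=5: x=[31.1200 21.0000 10.0800 0.8000] k=[32 22 13 0]
t=6: x=[31.2000 22.0800 12.6800 1.0400] k=[32 23 13 2]
t=7: x=[31.2800 22.9200 12.9200 2.8800] k=[32 24 14 1]
t=8: x=[31.3600 23.8400 13.7600 2.0400] k=[32 27 16 0]
t=9: x=[31.6000 26.5200 15.6000 1.2800] k=[32 26 19 0]
t=10: x=[31.5200 25.9200 18.0400 1.5200] k=[31 29 19 0]
t=11: x=[30.8400 28.3600 18.2800 1.5200] k=[30 31 15 3]
t=12: x=[30.0800 29.6400 15.3200 3.9600] k=[28 28 12 5]
t=13: x=[28.0000 26.7200 12.7200 5.5600] k=[30 29 16 6]
t=14: x=[29.9200 28.0400 16.2400 6.8000] k=[27 27 16 4]
t=15: x=[27.0000 26.1200 15.9200 4.9600] k=[26 25 14 8]
t=16: x=[25.9200 24.2000 14.4000 8.4800] k=[24 27 13 7]
t=17: x=[24.2400 25.6400 13.6400 7.4800] k=[26 28 14 5]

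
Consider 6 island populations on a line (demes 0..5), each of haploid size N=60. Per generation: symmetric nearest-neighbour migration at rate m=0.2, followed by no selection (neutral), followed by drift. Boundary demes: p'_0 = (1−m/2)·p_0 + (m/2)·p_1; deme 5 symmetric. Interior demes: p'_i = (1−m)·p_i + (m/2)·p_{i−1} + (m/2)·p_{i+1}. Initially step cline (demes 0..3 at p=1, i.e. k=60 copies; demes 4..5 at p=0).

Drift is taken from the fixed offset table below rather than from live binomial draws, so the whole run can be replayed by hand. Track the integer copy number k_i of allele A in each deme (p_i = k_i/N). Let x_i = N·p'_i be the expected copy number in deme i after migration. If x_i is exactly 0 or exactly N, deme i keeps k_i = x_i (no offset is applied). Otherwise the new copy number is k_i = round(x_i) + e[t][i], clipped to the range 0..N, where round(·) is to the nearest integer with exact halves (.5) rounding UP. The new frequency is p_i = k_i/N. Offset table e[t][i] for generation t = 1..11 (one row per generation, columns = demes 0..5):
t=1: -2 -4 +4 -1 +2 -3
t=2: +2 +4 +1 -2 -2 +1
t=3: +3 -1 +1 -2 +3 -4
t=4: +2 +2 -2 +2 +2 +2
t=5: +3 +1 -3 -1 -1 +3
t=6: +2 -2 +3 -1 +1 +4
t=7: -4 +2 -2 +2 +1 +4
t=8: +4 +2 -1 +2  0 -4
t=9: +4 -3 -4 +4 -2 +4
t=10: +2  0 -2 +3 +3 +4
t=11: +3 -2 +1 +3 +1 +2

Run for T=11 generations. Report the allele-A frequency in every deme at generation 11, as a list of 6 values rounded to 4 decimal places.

[1.0000, 0.8833, 0.8000, 0.8000, 0.5167, 0.4500]

t=0: k=[60 60 60 60 0 0]
t=1: x=[60.0000 60.0000 60.0000 54.0000 6.0000 0.0000] k=[60 60 60 53 8 0]
t=2: x=[60.0000 60.0000 59.3000 49.2000 11.7000 0.8000] k=[60 60 60 47 10 2]
t=3: x=[60.0000 60.0000 58.7000 44.6000 12.9000 2.8000] k=[60 60 60 43 16 0]
t=4: x=[60.0000 60.0000 58.3000 42.0000 17.1000 1.6000] k=[60 60 56 44 19 4]
t=5: x=[60.0000 59.6000 55.2000 42.7000 20.0000 5.5000] k=[60 60 52 42 19 9]
t=6: x=[60.0000 59.2000 51.8000 40.7000 20.3000 10.0000] k=[60 57 55 40 21 14]
t=7: x=[59.7000 57.1000 53.7000 39.6000 22.2000 14.7000] k=[56 59 52 42 23 19]
t=8: x=[56.3000 58.0000 51.7000 41.1000 24.5000 19.4000] k=[60 60 51 43 25 15]
t=9: x=[60.0000 59.1000 51.1000 42.0000 25.8000 16.0000] k=[60 56 47 46 24 20]
t=10: x=[59.6000 55.5000 47.8000 43.9000 25.8000 20.4000] k=[60 56 46 47 29 24]
t=11: x=[59.6000 55.4000 47.1000 45.1000 30.3000 24.5000] k=[60 53 48 48 31 27]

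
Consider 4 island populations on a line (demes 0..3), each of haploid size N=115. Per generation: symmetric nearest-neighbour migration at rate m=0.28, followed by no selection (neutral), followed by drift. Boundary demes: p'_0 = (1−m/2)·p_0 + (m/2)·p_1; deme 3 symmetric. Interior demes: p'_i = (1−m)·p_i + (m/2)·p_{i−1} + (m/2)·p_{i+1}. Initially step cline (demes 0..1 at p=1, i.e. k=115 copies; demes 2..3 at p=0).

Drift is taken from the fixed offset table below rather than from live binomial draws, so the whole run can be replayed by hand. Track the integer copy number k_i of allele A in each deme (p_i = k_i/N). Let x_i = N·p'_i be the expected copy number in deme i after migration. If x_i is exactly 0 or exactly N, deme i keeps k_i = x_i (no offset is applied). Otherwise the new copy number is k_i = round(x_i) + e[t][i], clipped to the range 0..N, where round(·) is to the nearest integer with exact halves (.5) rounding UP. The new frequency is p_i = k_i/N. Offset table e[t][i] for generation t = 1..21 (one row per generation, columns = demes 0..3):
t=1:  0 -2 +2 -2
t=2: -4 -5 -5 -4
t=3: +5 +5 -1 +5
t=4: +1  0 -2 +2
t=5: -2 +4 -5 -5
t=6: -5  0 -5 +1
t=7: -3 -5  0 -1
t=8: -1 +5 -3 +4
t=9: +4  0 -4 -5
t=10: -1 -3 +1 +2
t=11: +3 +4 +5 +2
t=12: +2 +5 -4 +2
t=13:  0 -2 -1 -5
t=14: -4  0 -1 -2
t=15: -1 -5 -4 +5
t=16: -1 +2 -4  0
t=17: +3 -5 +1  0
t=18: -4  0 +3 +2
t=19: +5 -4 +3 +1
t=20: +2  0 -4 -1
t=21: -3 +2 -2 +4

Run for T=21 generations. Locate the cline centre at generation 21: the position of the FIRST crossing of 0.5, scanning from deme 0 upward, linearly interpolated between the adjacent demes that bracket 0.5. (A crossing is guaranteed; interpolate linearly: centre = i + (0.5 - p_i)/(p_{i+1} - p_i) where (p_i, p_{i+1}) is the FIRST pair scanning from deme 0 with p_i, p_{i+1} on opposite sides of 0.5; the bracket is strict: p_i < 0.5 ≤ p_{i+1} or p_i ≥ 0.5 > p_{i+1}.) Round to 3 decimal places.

0.500

t=0: k=[115 115 0 0]
t=1: x=[115.0000 98.9000 16.1000 0.0000] k=[115 97 18 0]
t=2: x=[112.4800 88.4600 26.5400 2.5200] k=[108 83 22 0]
t=3: x=[104.5000 77.9600 27.4600 3.0800] k=[110 83 26 8]
t=4: x=[106.2200 78.8000 31.4600 10.5200] k=[107 79 29 13]
t=5: x=[103.0800 75.9200 33.7600 15.2400] k=[101 80 29 10]
t=6: x=[98.0600 75.8000 33.4800 12.6600] k=[93 76 28 14]
t=7: x=[90.6200 71.6600 32.7600 15.9600] k=[88 67 33 15]
t=8: x=[85.0600 65.1800 35.2400 17.5200] k=[84 70 32 22]
t=9: x=[82.0400 66.6400 35.9200 23.4000] k=[86 67 32 18]
t=10: x=[83.3400 64.7600 34.9400 19.9600] k=[82 62 36 22]
t=11: x=[79.2000 61.1600 37.6800 23.9600] k=[82 65 43 26]
t=12: x=[79.6200 64.3000 43.7000 28.3800] k=[82 69 40 30]
t=13: x=[80.1800 66.7600 42.6600 31.4000] k=[80 65 42 26]
t=14: x=[77.9000 63.8800 42.9800 28.2400] k=[74 64 42 26]
t=15: x=[72.6000 62.3200 42.8400 28.2400] k=[72 57 39 33]
t=16: x=[69.9000 56.5800 40.6800 33.8400] k=[69 59 37 34]
t=17: x=[67.6000 57.3200 39.6600 34.4200] k=[71 52 41 34]
t=18: x=[68.3400 53.1200 41.5600 34.9800] k=[64 53 45 37]
t=19: x=[62.4600 53.4200 45.0000 38.1200] k=[67 49 48 39]
t=20: x=[64.4800 51.3800 46.8800 40.2600] k=[66 51 43 39]
t=21: x=[63.9000 51.9800 43.5600 39.5600] k=[61 54 42 44]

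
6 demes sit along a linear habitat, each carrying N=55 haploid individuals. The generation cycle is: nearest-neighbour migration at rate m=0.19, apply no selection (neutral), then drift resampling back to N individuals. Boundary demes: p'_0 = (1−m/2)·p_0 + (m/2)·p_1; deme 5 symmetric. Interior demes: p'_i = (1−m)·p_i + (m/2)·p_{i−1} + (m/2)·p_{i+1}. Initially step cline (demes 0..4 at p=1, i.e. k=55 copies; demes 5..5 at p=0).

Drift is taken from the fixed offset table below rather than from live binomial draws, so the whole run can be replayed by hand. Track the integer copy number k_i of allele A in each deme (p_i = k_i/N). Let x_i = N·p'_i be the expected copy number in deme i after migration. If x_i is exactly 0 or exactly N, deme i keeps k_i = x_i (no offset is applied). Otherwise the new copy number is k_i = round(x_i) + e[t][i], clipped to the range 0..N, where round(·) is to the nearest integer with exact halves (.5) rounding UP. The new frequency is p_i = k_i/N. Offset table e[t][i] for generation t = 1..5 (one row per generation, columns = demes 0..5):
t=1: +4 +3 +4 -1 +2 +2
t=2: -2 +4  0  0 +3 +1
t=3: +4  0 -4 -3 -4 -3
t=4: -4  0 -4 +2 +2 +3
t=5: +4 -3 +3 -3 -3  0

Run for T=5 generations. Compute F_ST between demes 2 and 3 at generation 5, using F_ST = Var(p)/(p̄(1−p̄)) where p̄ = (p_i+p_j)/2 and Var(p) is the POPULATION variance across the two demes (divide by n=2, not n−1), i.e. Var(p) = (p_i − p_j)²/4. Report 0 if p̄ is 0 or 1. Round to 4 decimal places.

t=0: k=[55 55 55 55 55 0]
t=1: x=[55.0000 55.0000 55.0000 55.0000 49.7750 5.2250] k=[55 55 55 55 52 7]
t=2: x=[55.0000 55.0000 55.0000 54.7150 48.0100 11.2750] k=[55 55 55 55 51 12]
t=3: x=[55.0000 55.0000 55.0000 54.6200 47.6750 15.7050] k=[55 55 55 52 44 13]
t=4: x=[55.0000 55.0000 54.7150 51.5250 41.8150 15.9450] k=[55 55 51 54 44 19]
t=5: x=[55.0000 54.6200 51.6650 52.7650 42.5750 21.3750] k=[55 52 55 50 40 21]

0.0476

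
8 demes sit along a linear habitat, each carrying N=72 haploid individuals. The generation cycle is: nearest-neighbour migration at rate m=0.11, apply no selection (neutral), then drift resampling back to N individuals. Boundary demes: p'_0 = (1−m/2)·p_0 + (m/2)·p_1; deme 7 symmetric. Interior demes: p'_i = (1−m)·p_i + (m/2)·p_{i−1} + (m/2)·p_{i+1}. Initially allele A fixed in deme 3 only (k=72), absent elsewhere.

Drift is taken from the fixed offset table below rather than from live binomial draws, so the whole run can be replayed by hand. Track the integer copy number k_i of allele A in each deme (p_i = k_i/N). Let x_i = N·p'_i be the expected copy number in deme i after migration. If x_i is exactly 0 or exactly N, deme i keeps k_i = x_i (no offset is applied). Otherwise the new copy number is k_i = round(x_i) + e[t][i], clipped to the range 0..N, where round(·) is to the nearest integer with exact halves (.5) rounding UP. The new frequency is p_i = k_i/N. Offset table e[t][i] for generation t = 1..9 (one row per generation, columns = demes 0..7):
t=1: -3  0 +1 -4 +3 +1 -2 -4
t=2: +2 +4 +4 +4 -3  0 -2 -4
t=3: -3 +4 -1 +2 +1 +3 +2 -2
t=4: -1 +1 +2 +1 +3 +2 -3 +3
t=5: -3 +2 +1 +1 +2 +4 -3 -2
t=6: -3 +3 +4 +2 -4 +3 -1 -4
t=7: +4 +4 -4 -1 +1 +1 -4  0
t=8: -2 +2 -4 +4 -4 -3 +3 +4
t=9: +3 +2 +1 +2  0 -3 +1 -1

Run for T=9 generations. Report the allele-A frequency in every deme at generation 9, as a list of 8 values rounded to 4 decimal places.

[0.1111, 0.2778, 0.2778, 0.5972, 0.2222, 0.0972, 0.0694, 0.0000]

t=0: k=[0 0 0 72 0 0 0 0]
t=1: x=[0.0000 0.0000 3.9600 64.0800 3.9600 0.0000 0.0000 0.0000] k=[0 0 5 60 7 0 0 0]
t=2: x=[0.0000 0.2750 7.7500 54.0600 9.5300 0.3850 0.0000 0.0000] k=[0 4 12 58 7 0 0 0]
t=3: x=[0.2200 4.2200 14.0900 52.6650 9.4200 0.3850 0.0000 0.0000] k=[0 8 13 55 10 3 0 0]
t=4: x=[0.4400 7.8350 15.0350 50.2150 12.0900 3.2200 0.1650 0.0000] k=[0 9 17 51 15 5 0 0]
t=5: x=[0.4950 8.9450 18.4300 47.1500 16.4300 5.2750 0.2750 0.0000] k=[0 11 19 48 18 9 0 0]
t=6: x=[0.6050 10.8350 20.1550 44.7550 19.1550 9.0000 0.4950 0.0000] k=[0 14 24 47 15 12 0 0]
t=7: x=[0.7700 13.7800 24.7150 43.9750 16.5950 11.5050 0.6600 0.0000] k=[5 18 21 43 18 13 0 0]
t=8: x=[5.7150 17.4500 22.0450 40.4150 19.1000 12.5600 0.7150 0.0000] k=[4 19 18 44 15 10 4 0]
t=9: x=[4.8250 18.1200 19.4850 40.9750 16.3200 9.9450 4.1100 0.2200] k=[8 20 20 43 16 7 5 0]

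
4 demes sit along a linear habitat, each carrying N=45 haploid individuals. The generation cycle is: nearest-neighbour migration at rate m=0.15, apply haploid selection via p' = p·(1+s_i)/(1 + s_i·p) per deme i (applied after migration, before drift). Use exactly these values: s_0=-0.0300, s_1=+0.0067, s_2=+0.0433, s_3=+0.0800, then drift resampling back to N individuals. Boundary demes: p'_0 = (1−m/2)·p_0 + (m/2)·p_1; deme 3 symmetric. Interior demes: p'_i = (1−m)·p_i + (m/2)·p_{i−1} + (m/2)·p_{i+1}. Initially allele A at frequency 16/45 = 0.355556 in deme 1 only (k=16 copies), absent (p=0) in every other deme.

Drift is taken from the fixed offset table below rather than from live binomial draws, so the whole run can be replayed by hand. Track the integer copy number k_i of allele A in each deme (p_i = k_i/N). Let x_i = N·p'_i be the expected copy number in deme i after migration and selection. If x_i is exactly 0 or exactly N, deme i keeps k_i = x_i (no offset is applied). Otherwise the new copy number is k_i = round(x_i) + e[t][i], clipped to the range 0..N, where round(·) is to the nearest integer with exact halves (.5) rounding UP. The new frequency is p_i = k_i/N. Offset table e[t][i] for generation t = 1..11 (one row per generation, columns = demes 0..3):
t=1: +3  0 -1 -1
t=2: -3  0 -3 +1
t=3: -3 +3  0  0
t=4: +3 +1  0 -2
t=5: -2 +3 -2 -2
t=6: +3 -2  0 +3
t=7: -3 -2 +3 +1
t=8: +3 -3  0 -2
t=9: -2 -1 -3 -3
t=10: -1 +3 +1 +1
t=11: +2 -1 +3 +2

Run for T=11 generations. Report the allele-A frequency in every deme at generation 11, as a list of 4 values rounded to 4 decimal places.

t=0: k=[0 16 0 0]
t=1: x=[1.1649 13.6635 1.2505 0.0000] k=[4 14 0 0]
t=2: x=[4.6221 12.2595 1.0944 0.0000] k=[2 12 0 0]
t=3: x=[2.6724 10.4033 0.9382 0.0000] k=[0 13 1 0]
t=4: x=[0.9464 11.1810 1.9007 0.0810] k=[4 12 2 0]
t=5: x=[4.4757 10.7044 2.7058 0.1620] k=[2 14 1 0]
t=6: x=[2.8184 12.1842 1.9787 0.0810] k=[6 10 2 3]
t=7: x=[6.1368 9.1486 2.7837 3.1427] k=[3 7 6 4]
t=8: x=[3.2081 6.6628 6.1465 4.4492] k=[6 4 6 2]
t=9: x=[5.6967 4.3260 5.7596 2.4739] k=[4 3 3 0]
t=10: x=[3.8172 3.0942 2.8874 0.2429] k=[3 6 4 1]
t=11: x=[3.1350 5.6579 4.0795 1.3201] k=[5 5 7 3]

[0.1111, 0.1111, 0.1556, 0.0667]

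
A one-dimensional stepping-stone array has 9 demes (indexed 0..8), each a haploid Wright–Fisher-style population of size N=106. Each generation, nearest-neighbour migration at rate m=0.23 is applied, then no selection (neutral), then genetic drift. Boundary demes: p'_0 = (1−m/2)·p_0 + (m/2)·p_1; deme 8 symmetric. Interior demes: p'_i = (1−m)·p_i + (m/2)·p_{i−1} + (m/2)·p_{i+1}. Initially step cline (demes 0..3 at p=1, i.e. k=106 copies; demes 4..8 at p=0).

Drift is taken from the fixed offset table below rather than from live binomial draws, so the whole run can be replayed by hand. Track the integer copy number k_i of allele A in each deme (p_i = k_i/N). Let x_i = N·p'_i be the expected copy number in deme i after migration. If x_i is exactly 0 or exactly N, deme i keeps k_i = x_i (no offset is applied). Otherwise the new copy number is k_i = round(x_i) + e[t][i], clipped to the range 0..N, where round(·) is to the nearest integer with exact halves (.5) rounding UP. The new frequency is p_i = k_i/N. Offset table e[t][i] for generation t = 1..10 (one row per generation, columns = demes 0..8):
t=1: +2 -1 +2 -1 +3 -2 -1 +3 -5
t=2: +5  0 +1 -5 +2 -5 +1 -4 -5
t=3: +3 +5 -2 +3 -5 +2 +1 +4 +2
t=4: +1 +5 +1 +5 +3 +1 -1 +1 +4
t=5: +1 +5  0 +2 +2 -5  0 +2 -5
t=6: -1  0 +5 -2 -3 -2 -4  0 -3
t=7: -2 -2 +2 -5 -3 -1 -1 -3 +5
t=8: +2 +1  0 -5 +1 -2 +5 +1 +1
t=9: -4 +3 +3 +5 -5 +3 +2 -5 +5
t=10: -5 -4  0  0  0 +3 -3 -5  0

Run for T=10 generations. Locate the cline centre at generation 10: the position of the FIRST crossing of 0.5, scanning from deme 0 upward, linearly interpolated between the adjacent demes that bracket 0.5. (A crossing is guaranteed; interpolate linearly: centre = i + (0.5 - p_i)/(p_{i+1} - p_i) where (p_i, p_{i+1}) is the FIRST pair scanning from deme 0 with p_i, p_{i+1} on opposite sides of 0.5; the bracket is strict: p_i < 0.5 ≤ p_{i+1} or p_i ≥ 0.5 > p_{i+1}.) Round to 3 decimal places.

3.405

t=0: k=[106 106 106 106 0 0 0 0 0]
t=1: x=[106.0000 106.0000 106.0000 93.8100 12.1900 0.0000 0.0000 0.0000 0.0000] k=[106 106 106 93 15 0 0 0 0]
t=2: x=[106.0000 106.0000 104.5050 85.5250 22.2450 1.7250 0.0000 0.0000 0.0000] k=[106 106 106 81 24 0 0 0 0]
t=3: x=[106.0000 106.0000 103.1250 77.3200 27.7950 2.7600 0.0000 0.0000 0.0000] k=[106 106 101 80 23 5 0 0 0]
t=4: x=[106.0000 105.4250 99.1600 75.8600 27.4850 6.4950 0.5750 0.0000 0.0000] k=[106 106 100 81 30 7 0 0 0]
t=5: x=[106.0000 105.3100 98.5050 77.3200 33.2200 8.8400 0.8050 0.0000 0.0000] k=[106 106 99 79 35 4 1 0 0]
t=6: x=[106.0000 105.1950 97.5050 76.2400 36.4950 7.2200 1.2300 0.1150 0.0000] k=[106 105 103 74 33 5 0 0 0]
t=7: x=[105.8850 104.8850 99.8950 72.6200 34.4950 7.6450 0.5750 0.0000 0.0000] k=[104 103 102 68 31 7 0 0 0]
t=8: x=[103.8850 103.0000 98.2050 67.6550 32.4950 8.9550 0.8050 0.0000 0.0000] k=[106 104 98 63 33 7 6 0 0]
t=9: x=[105.7700 103.5400 94.6650 63.5750 33.4600 9.8750 5.4250 0.6900 0.0000] k=[102 106 98 69 28 13 7 0 0]
t=10: x=[102.4600 104.6200 95.5850 67.6200 30.9900 14.0350 6.8850 0.8050 0.0000] k=[97 101 96 68 31 17 4 0 0]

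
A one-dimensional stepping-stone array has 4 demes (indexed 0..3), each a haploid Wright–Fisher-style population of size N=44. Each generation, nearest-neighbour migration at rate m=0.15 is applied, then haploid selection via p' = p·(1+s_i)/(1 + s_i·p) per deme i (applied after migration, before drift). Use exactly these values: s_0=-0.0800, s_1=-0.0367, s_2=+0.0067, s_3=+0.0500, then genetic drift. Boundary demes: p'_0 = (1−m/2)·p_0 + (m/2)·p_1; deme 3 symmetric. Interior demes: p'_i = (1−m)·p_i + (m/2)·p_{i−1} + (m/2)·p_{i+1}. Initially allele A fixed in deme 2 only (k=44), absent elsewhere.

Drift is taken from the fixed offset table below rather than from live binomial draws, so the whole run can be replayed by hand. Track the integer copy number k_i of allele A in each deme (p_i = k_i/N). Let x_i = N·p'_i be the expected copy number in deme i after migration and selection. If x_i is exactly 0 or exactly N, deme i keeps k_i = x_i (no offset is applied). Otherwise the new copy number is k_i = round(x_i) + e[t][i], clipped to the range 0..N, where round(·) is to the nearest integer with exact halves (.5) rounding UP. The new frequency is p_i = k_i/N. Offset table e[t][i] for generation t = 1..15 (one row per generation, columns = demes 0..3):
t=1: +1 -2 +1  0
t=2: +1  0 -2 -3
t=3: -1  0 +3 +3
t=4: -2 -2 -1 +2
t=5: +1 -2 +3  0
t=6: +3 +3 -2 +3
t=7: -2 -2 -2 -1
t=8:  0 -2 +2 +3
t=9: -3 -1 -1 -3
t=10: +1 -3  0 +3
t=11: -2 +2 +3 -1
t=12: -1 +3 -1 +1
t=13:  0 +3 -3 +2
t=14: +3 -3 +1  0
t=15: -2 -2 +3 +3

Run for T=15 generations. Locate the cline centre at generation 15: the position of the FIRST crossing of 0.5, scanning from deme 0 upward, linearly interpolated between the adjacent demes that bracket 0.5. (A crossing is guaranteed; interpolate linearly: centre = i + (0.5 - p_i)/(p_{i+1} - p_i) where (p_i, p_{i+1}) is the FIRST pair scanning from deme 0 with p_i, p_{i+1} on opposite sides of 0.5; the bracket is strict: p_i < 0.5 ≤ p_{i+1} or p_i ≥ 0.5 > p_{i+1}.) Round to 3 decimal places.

2.375

t=0: k=[0 0 44 0]
t=1: x=[0.0000 3.1877 37.4374 3.4521] k=[0 1 38 3]
t=2: x=[0.0690 3.5752 32.6563 5.8687] k=[1 4 31 3]
t=3: x=[1.1295 5.6143 26.9448 5.3241] k=[0 6 30 8]
t=4: x=[0.4143 7.1239 26.6203 10.0226] k=[0 5 26 12]
t=5: x=[0.3452 6.0035 23.4482 13.5023] k=[1 4 26 14]
t=6: x=[1.1295 5.2497 23.5231 15.3845] k=[4 8 22 18]
t=7: x=[3.9872 8.4908 20.7232 18.8236] k=[2 6 19 18]
t=8: x=[2.1249 6.4660 18.0210 18.5968] k=[2 4 20 22]
t=9: x=[1.9858 4.8852 19.0221 22.3866] k=[0 4 18 19]
t=10: x=[0.2762 4.5939 17.0948 19.4529] k=[1 2 17 22]
t=11: x=[0.9909 2.9456 16.3185 22.1617] k=[0 5 19 21]
t=12: x=[0.3452 5.4927 18.1712 21.3858] k=[0 8 17 22]
t=13: x=[0.5526 7.8314 16.7692 22.1617] k=[1 11 14 24]
t=14: x=[1.6151 10.1795 14.5900 23.7841] k=[5 7 16 24]
t=15: x=[4.7828 7.2946 15.9929 23.9336] k=[3 5 19 27]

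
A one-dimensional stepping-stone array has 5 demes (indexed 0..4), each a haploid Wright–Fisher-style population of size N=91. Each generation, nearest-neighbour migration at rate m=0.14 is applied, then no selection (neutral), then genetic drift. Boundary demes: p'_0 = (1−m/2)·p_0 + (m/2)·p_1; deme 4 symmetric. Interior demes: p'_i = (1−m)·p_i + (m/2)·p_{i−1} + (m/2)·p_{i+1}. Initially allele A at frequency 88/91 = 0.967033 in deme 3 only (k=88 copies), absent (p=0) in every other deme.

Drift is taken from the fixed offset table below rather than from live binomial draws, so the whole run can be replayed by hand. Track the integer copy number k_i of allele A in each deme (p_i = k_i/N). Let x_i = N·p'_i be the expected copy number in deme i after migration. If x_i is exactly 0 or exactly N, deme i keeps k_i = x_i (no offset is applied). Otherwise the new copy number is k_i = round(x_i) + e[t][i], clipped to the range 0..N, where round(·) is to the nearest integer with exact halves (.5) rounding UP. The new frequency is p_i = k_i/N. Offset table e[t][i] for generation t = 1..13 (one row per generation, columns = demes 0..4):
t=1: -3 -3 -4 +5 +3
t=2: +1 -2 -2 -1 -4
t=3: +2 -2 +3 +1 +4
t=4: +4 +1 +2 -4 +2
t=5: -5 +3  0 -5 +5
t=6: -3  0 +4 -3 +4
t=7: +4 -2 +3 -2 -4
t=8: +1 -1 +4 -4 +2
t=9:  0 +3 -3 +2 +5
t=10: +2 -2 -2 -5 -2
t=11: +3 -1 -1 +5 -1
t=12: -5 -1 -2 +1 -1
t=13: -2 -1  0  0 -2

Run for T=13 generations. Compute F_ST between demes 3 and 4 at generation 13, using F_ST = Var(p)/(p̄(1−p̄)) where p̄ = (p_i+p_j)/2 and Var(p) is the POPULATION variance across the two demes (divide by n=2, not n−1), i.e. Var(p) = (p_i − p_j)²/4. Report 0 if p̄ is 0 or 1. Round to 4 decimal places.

t=0: k=[0 0 0 88 0]
t=1: x=[0.0000 0.0000 6.1600 75.6800 6.1600] k=[0 0 2 81 9]
t=2: x=[0.0000 0.1400 7.3900 70.4300 14.0400] k=[0 0 5 69 10]
t=3: x=[0.0000 0.3500 9.1300 60.3900 14.1300] k=[0 0 12 61 18]
t=4: x=[0.0000 0.8400 14.5900 54.5600 21.0100] k=[0 2 17 51 23]
t=5: x=[0.1400 2.9100 18.3300 46.6600 24.9600] k=[0 6 18 42 30]
t=6: x=[0.4200 6.4200 18.8400 39.4800 30.8400] k=[0 6 23 36 35]
t=7: x=[0.4200 6.7700 22.7200 35.0200 35.0700] k=[4 5 26 33 31]
t=8: x=[4.0700 6.4000 25.0200 32.3700 31.1400] k=[5 5 29 28 33]
t=9: x=[5.0000 6.6800 27.2500 28.4200 32.6500] k=[5 10 24 30 38]
t=10: x=[5.3500 10.6300 23.4400 30.1400 37.4400] k=[7 9 21 25 35]
t=11: x=[7.1400 9.7000 20.4400 25.4200 34.3000] k=[10 9 19 30 33]
t=12: x=[9.9300 9.7700 19.0700 29.4400 32.7900] k=[5 9 17 30 32]
t=13: x=[5.2800 9.2800 17.3500 29.2300 31.8600] k=[3 8 17 29 30]

0.0001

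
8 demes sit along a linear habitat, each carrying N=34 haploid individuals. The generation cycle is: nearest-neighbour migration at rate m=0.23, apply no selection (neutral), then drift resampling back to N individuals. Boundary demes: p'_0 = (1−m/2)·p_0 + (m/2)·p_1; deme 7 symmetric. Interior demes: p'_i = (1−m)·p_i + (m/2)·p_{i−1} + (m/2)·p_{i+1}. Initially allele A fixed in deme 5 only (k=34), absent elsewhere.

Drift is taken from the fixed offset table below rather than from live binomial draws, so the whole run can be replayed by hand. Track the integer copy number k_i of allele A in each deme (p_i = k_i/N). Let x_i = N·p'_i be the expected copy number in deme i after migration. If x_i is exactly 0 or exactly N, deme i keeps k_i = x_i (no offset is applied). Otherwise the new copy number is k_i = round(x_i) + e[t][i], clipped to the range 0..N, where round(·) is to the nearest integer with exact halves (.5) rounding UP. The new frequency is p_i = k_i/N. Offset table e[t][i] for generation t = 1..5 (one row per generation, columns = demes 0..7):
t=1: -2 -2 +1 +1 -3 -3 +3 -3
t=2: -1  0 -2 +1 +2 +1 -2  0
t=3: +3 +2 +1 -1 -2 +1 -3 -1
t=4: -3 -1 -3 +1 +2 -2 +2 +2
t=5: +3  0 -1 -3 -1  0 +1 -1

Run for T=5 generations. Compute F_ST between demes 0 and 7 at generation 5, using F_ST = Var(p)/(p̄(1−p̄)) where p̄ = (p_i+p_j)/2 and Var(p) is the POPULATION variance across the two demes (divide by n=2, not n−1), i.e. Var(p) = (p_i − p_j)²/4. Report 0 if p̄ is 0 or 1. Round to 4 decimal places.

0.0303

t=0: k=[0 0 0 0 0 34 0 0]
t=1: x=[0.0000 0.0000 0.0000 0.0000 3.9100 26.1800 3.9100 0.0000] k=[0 0 0 0 1 23 7 0]
t=2: x=[0.0000 0.0000 0.0000 0.1150 3.4150 18.6300 8.0350 0.8050] k=[0 0 0 1 5 20 6 1]
t=3: x=[0.0000 0.0000 0.1150 1.3450 6.2650 16.6650 7.0350 1.5750] k=[0 0 1 0 4 18 4 1]
t=4: x=[0.0000 0.1150 0.7700 0.5750 5.1500 14.7800 5.2650 1.3450] k=[0 0 0 2 7 13 7 3]
t=5: x=[0.0000 0.0000 0.2300 2.3450 7.1150 11.6200 7.2300 3.4600] k=[0 0 0 0 6 12 8 2]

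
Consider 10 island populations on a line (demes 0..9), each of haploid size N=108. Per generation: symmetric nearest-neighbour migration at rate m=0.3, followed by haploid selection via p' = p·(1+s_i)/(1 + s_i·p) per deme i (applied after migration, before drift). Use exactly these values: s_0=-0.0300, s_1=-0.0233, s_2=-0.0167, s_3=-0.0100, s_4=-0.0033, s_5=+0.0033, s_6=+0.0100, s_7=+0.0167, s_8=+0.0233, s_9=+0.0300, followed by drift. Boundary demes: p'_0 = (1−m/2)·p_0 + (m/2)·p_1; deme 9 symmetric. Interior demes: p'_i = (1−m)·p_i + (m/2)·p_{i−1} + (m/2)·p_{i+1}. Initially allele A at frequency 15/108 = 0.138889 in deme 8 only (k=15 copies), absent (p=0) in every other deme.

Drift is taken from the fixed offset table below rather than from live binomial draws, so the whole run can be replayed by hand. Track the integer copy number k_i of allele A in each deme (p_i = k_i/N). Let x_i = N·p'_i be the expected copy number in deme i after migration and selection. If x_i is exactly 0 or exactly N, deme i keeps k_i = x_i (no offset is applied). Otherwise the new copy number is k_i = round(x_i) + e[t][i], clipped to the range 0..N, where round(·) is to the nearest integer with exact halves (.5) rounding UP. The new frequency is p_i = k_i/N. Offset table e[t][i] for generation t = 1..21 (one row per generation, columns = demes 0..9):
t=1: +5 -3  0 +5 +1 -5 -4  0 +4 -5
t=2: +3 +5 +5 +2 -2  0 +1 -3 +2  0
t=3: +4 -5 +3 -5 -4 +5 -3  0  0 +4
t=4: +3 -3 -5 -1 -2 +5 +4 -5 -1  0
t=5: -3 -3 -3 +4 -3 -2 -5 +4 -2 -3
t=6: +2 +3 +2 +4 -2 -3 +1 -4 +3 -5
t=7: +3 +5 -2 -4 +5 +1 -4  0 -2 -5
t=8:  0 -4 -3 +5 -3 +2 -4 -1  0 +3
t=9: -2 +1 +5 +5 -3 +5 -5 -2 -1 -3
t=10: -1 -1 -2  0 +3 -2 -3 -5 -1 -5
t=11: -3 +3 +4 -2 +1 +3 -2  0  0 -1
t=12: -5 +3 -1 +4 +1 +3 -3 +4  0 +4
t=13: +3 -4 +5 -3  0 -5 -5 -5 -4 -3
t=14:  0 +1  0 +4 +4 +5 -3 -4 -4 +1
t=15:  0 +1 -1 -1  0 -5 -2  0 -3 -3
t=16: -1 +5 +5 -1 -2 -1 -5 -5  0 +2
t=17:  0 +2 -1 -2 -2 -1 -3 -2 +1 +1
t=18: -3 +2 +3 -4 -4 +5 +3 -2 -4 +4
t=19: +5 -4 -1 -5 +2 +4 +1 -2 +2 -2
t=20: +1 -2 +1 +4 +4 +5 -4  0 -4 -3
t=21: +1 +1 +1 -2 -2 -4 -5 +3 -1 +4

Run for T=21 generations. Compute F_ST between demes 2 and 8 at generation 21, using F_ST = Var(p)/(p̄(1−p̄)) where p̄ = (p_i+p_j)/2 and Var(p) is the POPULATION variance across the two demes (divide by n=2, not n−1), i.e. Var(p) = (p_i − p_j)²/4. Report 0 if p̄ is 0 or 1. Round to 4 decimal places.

t=0: k=[0 0 0 0 0 0 0 0 15 0]
t=1: x=[0.0000 0.0000 0.0000 0.0000 0.0000 0.0000 0.0000 2.2868 10.7204 2.3161] k=[0 0 0 0 0 0 0 2 15 0]
t=2: x=[0.0000 0.0000 0.0000 0.0000 0.0000 0.0000 0.3030 3.7089 11.0259 2.3161] k=[0 0 0 0 0 0 1 1 13 2]
t=3: x=[0.0000 0.0000 0.0000 0.0000 0.0000 0.1505 0.8584 2.8455 9.7524 3.7557] k=[0 0 0 0 0 5 0 3 10 8]
t=4: x=[0.0000 0.0000 0.0000 0.0000 0.7475 3.5112 1.2119 3.6581 8.8351 8.5293] k=[0 0 0 0 0 9 5 0 8 9]
t=5: x=[0.0000 0.0000 0.0000 0.0000 1.3456 7.0717 4.8963 1.9820 7.1013 9.0931] k=[0 0 0 0 0 5 0 6 5 6]
t=6: x=[0.0000 0.0000 0.0000 0.0000 0.7475 3.5112 1.6662 5.0288 5.4173 6.0157] k=[0 0 0 0 0 1 3 1 8 1]
t=7: x=[0.0000 0.0000 0.0000 0.0000 0.1495 1.1538 2.4235 2.3884 6.0298 2.1103] k=[0 0 0 0 5 2 0 2 4 0]
t=8: x=[0.0000 0.0000 0.0000 0.7426 3.7879 2.1570 0.6060 2.0328 3.1701 0.6179] k=[0 0 0 6 1 4 0 1 3 4]
t=9: x=[0.0000 0.0000 0.8851 4.3082 2.1929 2.9595 0.7574 1.1690 2.9146 3.9613] k=[0 0 6 9 0 8 0 0 2 1]
t=10: x=[0.0000 0.8792 5.4620 7.1328 2.5418 5.6175 1.2119 0.3050 1.5856 1.1841] k=[0 0 3 7 6 4 0 0 1 0]
t=11: x=[0.0000 0.4396 3.0989 6.1911 5.8317 3.7118 0.6060 0.1525 0.7162 0.1545] k=[0 3 7 4 7 7 0 0 1 0]
t=12: x=[0.4366 3.0787 5.8560 4.8532 6.5297 5.9685 1.0604 0.1525 0.7162 0.1545] k=[0 6 5 9 8 9 0 4 1 4]
t=13: x=[0.8732 4.8398 5.6590 8.1737 8.2747 7.5230 1.9691 2.9979 1.9435 3.6529] k=[4 1 11 5 8 3 0 0 0 1]
t=14: x=[3.4469 2.8831 8.4676 6.2902 6.7790 3.3106 0.4545 0.0000 0.1535 0.8753] k=[3 4 8 10 11 8 0 0 0 2]
t=15: x=[3.0582 4.3505 7.5804 9.7604 10.3690 7.2723 1.2119 0.0000 0.3070 1.7502] k=[3 5 7 9 10 2 0 0 0 0]
t=16: x=[3.2039 4.8888 6.8906 8.7687 8.6237 2.9093 0.3030 0.0000 0.0000 0.0000] k=[2 10 12 8 7 2 0 0 0 0]
t=17: x=[3.1068 8.9055 10.9334 8.3721 6.3801 2.4579 0.3030 0.0000 0.0000 0.0000] k=[3 11 10 6 4 1 0 0 0 0]
t=18: x=[4.0788 9.4448 9.4044 6.2406 3.8377 1.3042 0.1515 0.0000 0.0000 0.0000] k=[1 11 12 2 0 6 3 0 0 0]
t=19: x=[2.4267 9.4448 10.1935 3.1689 1.1961 4.6647 3.0292 0.4575 0.0000 0.0000] k=[7 5 9 0 3 9 4 0 0 0]
t=20: x=[6.5111 5.7699 6.9398 1.7823 3.4390 7.3726 4.1899 0.6100 0.0000 0.0000] k=[8 4 8 6 7 12 0 1 0 0]
t=21: x=[7.1928 5.0845 6.9891 6.3893 7.5767 9.4784 1.9691 0.7116 0.1535 0.0000] k=[8 6 8 4 6 5 0 4 0 0]

0.0385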